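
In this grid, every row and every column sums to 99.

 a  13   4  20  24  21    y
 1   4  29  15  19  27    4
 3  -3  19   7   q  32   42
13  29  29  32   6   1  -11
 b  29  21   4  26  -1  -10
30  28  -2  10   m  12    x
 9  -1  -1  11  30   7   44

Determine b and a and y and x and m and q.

b = 30, a = 13, y = 4, x = 26, m = -5, q = -1

Row 3: 3 − 3 + 19 + 7 + 32 + 42 = 100, so its missing entry is 99 − 100 = -1.
Row 5: 29 + 21 + 4 + 26 − 1 − 10 = 69, so its missing entry is 99 − 69 = 30.
Column 1: 1 + 3 + 13 + 30 + 30 + 9 = 86, so its missing entry is 99 − 86 = 13.
Column 5: 24 + 19 − 1 + 6 + 26 + 30 = 104, so its missing entry is 99 − 104 = -5.
Row 1: 13 + 13 + 4 + 20 + 24 + 21 = 95, so its missing entry is 99 − 95 = 4.
Row 6: 30 + 28 − 2 + 10 − 5 + 12 = 73, so its missing entry is 99 − 73 = 26.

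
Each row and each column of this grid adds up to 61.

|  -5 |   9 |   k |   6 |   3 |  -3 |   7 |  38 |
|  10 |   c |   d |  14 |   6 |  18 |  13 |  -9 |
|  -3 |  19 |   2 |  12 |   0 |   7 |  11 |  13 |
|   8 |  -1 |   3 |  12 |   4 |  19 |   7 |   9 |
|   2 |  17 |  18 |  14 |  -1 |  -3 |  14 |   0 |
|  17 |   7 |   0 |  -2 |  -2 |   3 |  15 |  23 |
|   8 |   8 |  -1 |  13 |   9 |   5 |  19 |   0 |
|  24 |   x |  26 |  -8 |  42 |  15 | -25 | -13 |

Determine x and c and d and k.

x = 0, c = 2, d = 7, k = 6

The known cells in row 8 total 61, leaving 61 − 61 = 0 for the blank.
The known cells in column 2 total 59, leaving 61 − 59 = 2 for the blank.
The known cells in row 2 total 54, leaving 61 − 54 = 7 for the blank.
The known cells in row 1 total 55, leaving 61 − 55 = 6 for the blank.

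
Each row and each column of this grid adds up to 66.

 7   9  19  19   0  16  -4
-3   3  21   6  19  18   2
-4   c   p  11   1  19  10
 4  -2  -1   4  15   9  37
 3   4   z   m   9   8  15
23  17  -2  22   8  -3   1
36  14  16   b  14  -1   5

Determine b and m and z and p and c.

Column 2: 9 + 3 − 2 + 4 + 17 + 14 = 45, so its missing entry is 66 − 45 = 21.
Row 3: -4 + 21 + 11 + 1 + 19 + 10 = 58, so its missing entry is 66 − 58 = 8.
Column 3: 19 + 21 + 8 − 1 − 2 + 16 = 61, so its missing entry is 66 − 61 = 5.
Row 5: 3 + 4 + 5 + 9 + 8 + 15 = 44, so its missing entry is 66 − 44 = 22.
Row 7: 36 + 14 + 16 + 14 − 1 + 5 = 84, so its missing entry is 66 − 84 = -18.

b = -18, m = 22, z = 5, p = 8, c = 21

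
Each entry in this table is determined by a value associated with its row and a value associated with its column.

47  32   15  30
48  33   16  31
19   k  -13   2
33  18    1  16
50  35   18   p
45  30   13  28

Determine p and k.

p = 33, k = 4

The difference between any two rows is the same in every column — this is an addition table with the headers hidden.
Row 5 minus row 1 is 50 − 47 = 3, so its entry in column 4 is 30 + 3 = 33.
Row 3 minus row 1 is 19 − 47 = -28, so its entry in column 2 is 32 + (-28) = 4.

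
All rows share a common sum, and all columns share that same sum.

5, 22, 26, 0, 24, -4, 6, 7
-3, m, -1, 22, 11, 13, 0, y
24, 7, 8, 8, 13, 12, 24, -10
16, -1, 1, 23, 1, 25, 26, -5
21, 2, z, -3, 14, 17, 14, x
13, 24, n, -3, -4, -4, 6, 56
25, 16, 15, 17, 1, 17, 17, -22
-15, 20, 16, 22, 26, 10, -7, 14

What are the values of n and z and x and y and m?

Rows 1 and 3 both sum to 86, so that's the common total.
The known cells in column 2 total 90, leaving 86 − 90 = -4 for the blank.
The known cells in row 2 total 38, leaving 86 − 38 = 48 for the blank.
The known cells in column 8 total 88, leaving 86 − 88 = -2 for the blank.
The known cells in row 5 total 63, leaving 86 − 63 = 23 for the blank.
The known cells in row 6 total 88, leaving 86 − 88 = -2 for the blank.

n = -2, z = 23, x = -2, y = 48, m = -4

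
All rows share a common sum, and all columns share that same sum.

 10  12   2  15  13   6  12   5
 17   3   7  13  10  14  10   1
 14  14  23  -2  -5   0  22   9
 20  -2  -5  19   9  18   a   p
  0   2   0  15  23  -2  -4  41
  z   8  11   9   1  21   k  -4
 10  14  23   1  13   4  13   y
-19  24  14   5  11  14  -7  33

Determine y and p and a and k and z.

y = -3, p = -7, a = 23, k = 6, z = 23

Rows 1 and 2 both sum to 75, so that's the common total.
Row 7: 10 + 14 + 23 + 1 + 13 + 4 + 13 = 78, so its missing entry is 75 − 78 = -3.
Column 8: 5 + 1 + 9 + 41 − 4 − 3 + 33 = 82, so its missing entry is 75 − 82 = -7.
Column 1: 10 + 17 + 14 + 20 + 0 + 10 − 19 = 52, so its missing entry is 75 − 52 = 23.
Row 6: 23 + 8 + 11 + 9 + 1 + 21 − 4 = 69, so its missing entry is 75 − 69 = 6.
Row 4: 20 − 2 − 5 + 19 + 9 + 18 − 7 = 52, so its missing entry is 75 − 52 = 23.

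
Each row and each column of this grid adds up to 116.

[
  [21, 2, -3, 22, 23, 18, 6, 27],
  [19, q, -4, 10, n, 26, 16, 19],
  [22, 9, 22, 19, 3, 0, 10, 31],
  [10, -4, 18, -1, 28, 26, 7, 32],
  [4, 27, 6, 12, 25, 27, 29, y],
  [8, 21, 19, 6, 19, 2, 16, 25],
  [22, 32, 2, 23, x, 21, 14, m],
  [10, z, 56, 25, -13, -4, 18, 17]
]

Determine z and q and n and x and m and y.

Row 8 has 10 + 56 + 25 − 13 − 4 + 18 + 17 = 109; the blank must be 116 − 109 = 7.
Column 2 has 2 + 9 − 4 + 27 + 21 + 32 + 7 = 94; the blank must be 116 − 94 = 22.
Row 2 has 19 + 22 − 4 + 10 + 26 + 16 + 19 = 108; the blank must be 116 − 108 = 8.
Column 5 has 23 + 8 + 3 + 28 + 25 + 19 − 13 = 93; the blank must be 116 − 93 = 23.
Row 7 has 22 + 32 + 2 + 23 + 23 + 21 + 14 = 137; the blank must be 116 − 137 = -21.
Row 5 has 4 + 27 + 6 + 12 + 25 + 27 + 29 = 130; the blank must be 116 − 130 = -14.

z = 7, q = 22, n = 8, x = 23, m = -21, y = -14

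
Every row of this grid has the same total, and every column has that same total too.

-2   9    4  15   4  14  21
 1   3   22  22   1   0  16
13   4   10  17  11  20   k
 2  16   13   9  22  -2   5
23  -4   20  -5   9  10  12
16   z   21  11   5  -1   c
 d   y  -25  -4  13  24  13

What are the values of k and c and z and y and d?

k = -10, c = 8, z = 5, y = 32, d = 12

Rows 1 and 2 both sum to 65, so that's the common total.
Row 3: 13 + 4 + 10 + 17 + 11 + 20 = 75, so its missing entry is 65 − 75 = -10.
Column 7: 21 + 16 − 10 + 5 + 12 + 13 = 57, so its missing entry is 65 − 57 = 8.
Row 6: 16 + 21 + 11 + 5 − 1 + 8 = 60, so its missing entry is 65 − 60 = 5.
Column 2: 9 + 3 + 4 + 16 − 4 + 5 = 33, so its missing entry is 65 − 33 = 32.
Row 7: 32 − 25 − 4 + 13 + 24 + 13 = 53, so its missing entry is 65 − 53 = 12.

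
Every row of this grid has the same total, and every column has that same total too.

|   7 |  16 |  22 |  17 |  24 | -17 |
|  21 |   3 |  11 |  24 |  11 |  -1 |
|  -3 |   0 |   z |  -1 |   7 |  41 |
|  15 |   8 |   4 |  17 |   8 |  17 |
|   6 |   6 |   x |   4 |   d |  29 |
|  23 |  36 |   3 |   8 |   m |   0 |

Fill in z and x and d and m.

Rows 1 and 2 both sum to 69, so that's the common total.
The known cells in row 6 total 70, leaving 69 − 70 = -1 for the blank.
The known cells in column 5 total 49, leaving 69 − 49 = 20 for the blank.
The known cells in row 5 total 65, leaving 69 − 65 = 4 for the blank.
The known cells in row 3 total 44, leaving 69 − 44 = 25 for the blank.

z = 25, x = 4, d = 20, m = -1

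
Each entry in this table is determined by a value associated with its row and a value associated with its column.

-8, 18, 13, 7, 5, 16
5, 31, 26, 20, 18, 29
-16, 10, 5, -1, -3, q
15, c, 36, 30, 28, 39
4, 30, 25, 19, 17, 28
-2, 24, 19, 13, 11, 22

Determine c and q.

c = 41, q = 8

The difference between any two rows is the same in every column — this is an addition table with the headers hidden.
Row 4 minus row 1 is 15 − (-8) = 23, so its entry in column 2 is 18 + 23 = 41.
Row 3 minus row 1 is -16 − (-8) = -8, so its entry in column 6 is 16 + (-8) = 8.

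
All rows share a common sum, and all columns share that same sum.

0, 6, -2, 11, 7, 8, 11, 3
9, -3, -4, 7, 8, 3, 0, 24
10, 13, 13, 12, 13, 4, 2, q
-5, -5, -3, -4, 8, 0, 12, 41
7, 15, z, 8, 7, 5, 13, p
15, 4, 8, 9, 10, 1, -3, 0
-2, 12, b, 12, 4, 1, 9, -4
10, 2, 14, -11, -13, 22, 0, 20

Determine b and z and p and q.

b = 12, z = 6, p = -17, q = -23

Rows 1 and 2 both sum to 44, so that's the common total.
The known cells in row 3 total 67, leaving 44 − 67 = -23 for the blank.
The known cells in row 7 total 32, leaving 44 − 32 = 12 for the blank.
The known cells in column 8 total 61, leaving 44 − 61 = -17 for the blank.
The known cells in row 5 total 38, leaving 44 − 38 = 6 for the blank.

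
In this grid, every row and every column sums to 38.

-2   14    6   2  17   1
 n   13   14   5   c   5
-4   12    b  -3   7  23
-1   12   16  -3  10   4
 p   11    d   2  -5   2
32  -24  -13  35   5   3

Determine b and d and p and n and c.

Column 5: 17 + 7 + 10 − 5 + 5 = 34, so its missing entry is 38 − 34 = 4.
Row 3: -4 + 12 − 3 + 7 + 23 = 35, so its missing entry is 38 − 35 = 3.
Column 3: 6 + 14 + 3 + 16 − 13 = 26, so its missing entry is 38 − 26 = 12.
Row 5: 11 + 12 + 2 − 5 + 2 = 22, so its missing entry is 38 − 22 = 16.
Row 2: 13 + 14 + 5 + 4 + 5 = 41, so its missing entry is 38 − 41 = -3.

b = 3, d = 12, p = 16, n = -3, c = 4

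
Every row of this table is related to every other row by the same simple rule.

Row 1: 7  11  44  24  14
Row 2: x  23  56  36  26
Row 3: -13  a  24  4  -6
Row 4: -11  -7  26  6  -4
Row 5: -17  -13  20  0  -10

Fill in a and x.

a = -9, x = 19

The difference between any two rows is the same in every column — this is an addition table with the headers hidden.
Row 3 minus row 1 is -6 − 14 = -20, so its entry in column 2 is 11 + (-20) = -9.
Row 2 minus row 1 is 26 − 14 = 12, so its entry in column 1 is 7 + 12 = 19.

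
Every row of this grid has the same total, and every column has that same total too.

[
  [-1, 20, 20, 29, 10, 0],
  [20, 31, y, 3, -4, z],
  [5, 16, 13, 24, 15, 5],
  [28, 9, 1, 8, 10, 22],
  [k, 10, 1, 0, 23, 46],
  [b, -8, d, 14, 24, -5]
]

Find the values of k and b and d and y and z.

Rows 1 and 3 both sum to 78, so that's the common total.
Row 5: 10 + 1 + 0 + 23 + 46 = 80, so its missing entry is 78 − 80 = -2.
Column 6: 0 + 5 + 22 + 46 − 5 = 68, so its missing entry is 78 − 68 = 10.
Row 2: 20 + 31 + 3 − 4 + 10 = 60, so its missing entry is 78 − 60 = 18.
Column 1: -1 + 20 + 5 + 28 − 2 = 50, so its missing entry is 78 − 50 = 28.
Row 6: 28 − 8 + 14 + 24 − 5 = 53, so its missing entry is 78 − 53 = 25.

k = -2, b = 28, d = 25, y = 18, z = 10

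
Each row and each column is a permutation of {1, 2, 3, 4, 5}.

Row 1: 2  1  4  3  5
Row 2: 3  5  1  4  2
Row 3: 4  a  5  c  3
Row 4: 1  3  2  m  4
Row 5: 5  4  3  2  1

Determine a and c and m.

At (row 4, col 4): row 4 already has {1, 2, 3, 4}, so the value is 5.
Cell (3,4): column 4 already has {2, 3, 4, 5} → 1.
For row 3, column 2: row 3 already has {1, 3, 4, 5}; that leaves 2.

a = 2, c = 1, m = 5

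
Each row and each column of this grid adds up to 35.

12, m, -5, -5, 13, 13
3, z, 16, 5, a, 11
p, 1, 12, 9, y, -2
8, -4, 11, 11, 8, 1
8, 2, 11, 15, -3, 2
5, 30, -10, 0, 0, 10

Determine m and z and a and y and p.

m = 7, z = -1, a = 1, y = 16, p = -1

The known cells in row 1 total 28, leaving 35 − 28 = 7 for the blank.
The known cells in column 2 total 36, leaving 35 − 36 = -1 for the blank.
The known cells in column 1 total 36, leaving 35 − 36 = -1 for the blank.
The known cells in row 3 total 19, leaving 35 − 19 = 16 for the blank.
The known cells in row 2 total 34, leaving 35 − 34 = 1 for the blank.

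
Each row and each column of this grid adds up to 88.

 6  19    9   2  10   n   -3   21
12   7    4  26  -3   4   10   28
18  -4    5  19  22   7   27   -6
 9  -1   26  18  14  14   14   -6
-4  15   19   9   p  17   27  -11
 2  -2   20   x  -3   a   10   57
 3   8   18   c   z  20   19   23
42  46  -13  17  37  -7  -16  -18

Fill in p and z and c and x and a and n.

p = 16, z = -5, c = 2, x = -5, a = 9, n = 24

Row 5 has -4 + 15 + 19 + 9 + 17 + 27 − 11 = 72; the blank must be 88 − 72 = 16.
Column 5 has 10 − 3 + 22 + 14 + 16 − 3 + 37 = 93; the blank must be 88 − 93 = -5.
Row 1 has 6 + 19 + 9 + 2 + 10 − 3 + 21 = 64; the blank must be 88 − 64 = 24.
Column 6 has 24 + 4 + 7 + 14 + 17 + 20 − 7 = 79; the blank must be 88 − 79 = 9.
Row 6 has 2 − 2 + 20 − 3 + 9 + 10 + 57 = 93; the blank must be 88 − 93 = -5.
Row 7 has 3 + 8 + 18 − 5 + 20 + 19 + 23 = 86; the blank must be 88 − 86 = 2.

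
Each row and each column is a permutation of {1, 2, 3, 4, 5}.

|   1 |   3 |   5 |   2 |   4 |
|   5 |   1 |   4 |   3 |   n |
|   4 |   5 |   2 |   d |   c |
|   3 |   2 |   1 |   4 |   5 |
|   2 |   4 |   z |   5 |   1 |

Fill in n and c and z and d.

n = 2, c = 3, z = 3, d = 1

Cell (3,4): column 4 already has {2, 3, 4, 5} → 1.
For row 3, column 5: row 3 already has {1, 2, 4, 5}; that leaves 3.
At (row 5, col 3): row 5 already has {1, 2, 4, 5}, so the value is 3.
Cell (2,5): row 2 already has {1, 3, 4, 5} → 2.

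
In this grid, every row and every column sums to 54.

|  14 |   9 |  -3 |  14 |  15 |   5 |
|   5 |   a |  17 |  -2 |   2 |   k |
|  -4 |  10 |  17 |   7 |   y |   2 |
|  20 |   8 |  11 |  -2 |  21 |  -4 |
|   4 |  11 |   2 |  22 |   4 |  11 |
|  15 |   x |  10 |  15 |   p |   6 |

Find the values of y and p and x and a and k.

y = 22, p = -10, x = 18, a = -2, k = 34

Row 3 has -4 + 10 + 17 + 7 + 2 = 32; the blank must be 54 − 32 = 22.
Column 6 has 5 + 2 − 4 + 11 + 6 = 20; the blank must be 54 − 20 = 34.
Row 2 has 5 + 17 − 2 + 2 + 34 = 56; the blank must be 54 − 56 = -2.
Column 5 has 15 + 2 + 22 + 21 + 4 = 64; the blank must be 54 − 64 = -10.
Row 6 has 15 + 10 + 15 − 10 + 6 = 36; the blank must be 54 − 36 = 18.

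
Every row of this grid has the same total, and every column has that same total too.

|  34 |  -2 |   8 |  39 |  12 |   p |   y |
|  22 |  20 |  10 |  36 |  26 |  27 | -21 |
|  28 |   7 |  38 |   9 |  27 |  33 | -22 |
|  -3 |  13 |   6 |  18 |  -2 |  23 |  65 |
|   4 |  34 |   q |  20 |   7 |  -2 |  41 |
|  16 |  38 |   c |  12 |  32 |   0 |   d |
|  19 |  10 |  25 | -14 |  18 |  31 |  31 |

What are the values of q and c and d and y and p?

q = 16, c = 17, d = 5, y = 21, p = 8

Rows 2 and 3 both sum to 120, so that's the common total.
Row 5 has 4 + 34 + 20 + 7 − 2 + 41 = 104; the blank must be 120 − 104 = 16.
Column 6 has 27 + 33 + 23 − 2 + 0 + 31 = 112; the blank must be 120 − 112 = 8.
Row 1 has 34 − 2 + 8 + 39 + 12 + 8 = 99; the blank must be 120 − 99 = 21.
Column 7 has 21 − 21 − 22 + 65 + 41 + 31 = 115; the blank must be 120 − 115 = 5.
Row 6 has 16 + 38 + 12 + 32 + 0 + 5 = 103; the blank must be 120 − 103 = 17.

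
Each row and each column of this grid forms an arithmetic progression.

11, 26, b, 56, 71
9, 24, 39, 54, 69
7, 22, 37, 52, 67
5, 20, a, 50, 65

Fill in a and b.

Along each row the entries change by 15 per step; down each column they change by -2.
Row 4: from 5 at column 1, stepping by 15 to column 3 gives 35.
Row 1: from 11 at column 1, stepping by 15 to column 3 gives 41.

a = 35, b = 41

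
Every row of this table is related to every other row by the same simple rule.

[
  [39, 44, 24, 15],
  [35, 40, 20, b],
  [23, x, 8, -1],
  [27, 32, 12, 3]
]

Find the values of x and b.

x = 28, b = 11

The difference between any two rows is the same in every column — this is an addition table with the headers hidden.
Row 3 minus row 1 is 8 − 24 = -16, so its entry in column 2 is 44 + (-16) = 28.
Row 2 minus row 1 is 20 − 24 = -4, so its entry in column 4 is 15 + (-4) = 11.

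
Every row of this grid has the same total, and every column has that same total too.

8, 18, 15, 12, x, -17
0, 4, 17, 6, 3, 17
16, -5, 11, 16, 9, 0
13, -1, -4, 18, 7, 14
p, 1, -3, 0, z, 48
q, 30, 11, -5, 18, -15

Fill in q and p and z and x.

q = 8, p = 2, z = -1, x = 11

Rows 2 and 3 both sum to 47, so that's the common total.
Row 6: 30 + 11 − 5 + 18 − 15 = 39, so its missing entry is 47 − 39 = 8.
Column 1: 8 + 0 + 16 + 13 + 8 = 45, so its missing entry is 47 − 45 = 2.
Row 5: 2 + 1 − 3 + 0 + 48 = 48, so its missing entry is 47 − 48 = -1.
Row 1: 8 + 18 + 15 + 12 − 17 = 36, so its missing entry is 47 − 36 = 11.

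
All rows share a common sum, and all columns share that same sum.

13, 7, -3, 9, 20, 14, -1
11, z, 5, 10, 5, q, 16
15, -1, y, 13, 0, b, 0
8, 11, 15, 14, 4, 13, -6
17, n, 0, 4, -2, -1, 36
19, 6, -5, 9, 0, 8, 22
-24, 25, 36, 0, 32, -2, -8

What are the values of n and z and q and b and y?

n = 5, z = 6, q = 6, b = 21, y = 11

Rows 1 and 4 both sum to 59, so that's the common total.
Column 3: -3 + 5 + 15 + 0 − 5 + 36 = 48, so its missing entry is 59 − 48 = 11.
Row 3: 15 − 1 + 11 + 13 + 0 + 0 = 38, so its missing entry is 59 − 38 = 21.
Column 6: 14 + 21 + 13 − 1 + 8 − 2 = 53, so its missing entry is 59 − 53 = 6.
Row 2: 11 + 5 + 10 + 5 + 6 + 16 = 53, so its missing entry is 59 − 53 = 6.
Row 5: 17 + 0 + 4 − 2 − 1 + 36 = 54, so its missing entry is 59 − 54 = 5.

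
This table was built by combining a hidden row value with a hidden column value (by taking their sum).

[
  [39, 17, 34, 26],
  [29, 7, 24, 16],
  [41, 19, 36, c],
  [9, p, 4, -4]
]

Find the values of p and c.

p = -13, c = 28

The difference between any two rows is the same in every column — this is an addition table with the headers hidden.
Row 4 minus row 1 is 9 − 39 = -30, so its entry in column 2 is 17 + (-30) = -13.
Row 3 minus row 1 is 41 − 39 = 2, so its entry in column 4 is 26 + 2 = 28.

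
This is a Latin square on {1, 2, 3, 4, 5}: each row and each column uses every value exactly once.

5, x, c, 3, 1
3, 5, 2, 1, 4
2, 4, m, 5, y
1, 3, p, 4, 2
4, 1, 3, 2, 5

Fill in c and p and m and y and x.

c = 4, p = 5, m = 1, y = 3, x = 2

Cell (1,2): column 2 already has {1, 3, 4, 5} → 2.
At (row 3, col 5): column 5 already has {1, 2, 4, 5}, so the value is 3.
Cell (1,3): row 1 already has {1, 2, 3, 5} → 4.
Cell (3,3): row 3 already has {2, 3, 4, 5} → 1.
Cell (4,3): row 4 already has {1, 2, 3, 4} → 5.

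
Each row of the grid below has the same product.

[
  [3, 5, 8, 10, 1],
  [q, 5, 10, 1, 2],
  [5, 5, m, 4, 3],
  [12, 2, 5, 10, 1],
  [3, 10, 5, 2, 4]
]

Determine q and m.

Rows 4 and 5 each multiply to 1200, so every row has product 1200.
Row 2: 5×10×1×2 = 100, so the missing entry is 1200 ÷ 100 = 12.
Row 3: 5×5×4×3 = 300, so the missing entry is 1200 ÷ 300 = 4.

q = 12, m = 4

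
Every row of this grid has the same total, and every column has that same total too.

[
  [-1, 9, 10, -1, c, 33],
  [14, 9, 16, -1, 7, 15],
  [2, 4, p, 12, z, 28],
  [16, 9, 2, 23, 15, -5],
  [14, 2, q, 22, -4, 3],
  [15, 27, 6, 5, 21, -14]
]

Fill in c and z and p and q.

c = 10, z = 11, p = 3, q = 23

Rows 2 and 4 both sum to 60, so that's the common total.
Row 1: -1 + 9 + 10 − 1 + 33 = 50, so its missing entry is 60 − 50 = 10.
Column 5: 10 + 7 + 15 − 4 + 21 = 49, so its missing entry is 60 − 49 = 11.
Row 5: 14 + 2 + 22 − 4 + 3 = 37, so its missing entry is 60 − 37 = 23.
Row 3: 2 + 4 + 12 + 11 + 28 = 57, so its missing entry is 60 − 57 = 3.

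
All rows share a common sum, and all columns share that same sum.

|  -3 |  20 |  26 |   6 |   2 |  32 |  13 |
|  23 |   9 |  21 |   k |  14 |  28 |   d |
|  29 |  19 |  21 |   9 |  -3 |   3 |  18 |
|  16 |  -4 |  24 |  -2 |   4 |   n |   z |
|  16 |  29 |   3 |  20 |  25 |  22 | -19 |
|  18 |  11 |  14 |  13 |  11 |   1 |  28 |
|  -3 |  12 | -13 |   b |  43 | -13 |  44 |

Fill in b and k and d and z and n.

b = 26, k = 24, d = -23, z = 35, n = 23

Rows 1 and 3 both sum to 96, so that's the common total.
Row 7 has -3 + 12 − 13 + 43 − 13 + 44 = 70; the blank must be 96 − 70 = 26.
Column 4 has 6 + 9 − 2 + 20 + 13 + 26 = 72; the blank must be 96 − 72 = 24.
Row 2 has 23 + 9 + 21 + 24 + 14 + 28 = 119; the blank must be 96 − 119 = -23.
Column 7 has 13 − 23 + 18 − 19 + 28 + 44 = 61; the blank must be 96 − 61 = 35.
Row 4 has 16 − 4 + 24 − 2 + 4 + 35 = 73; the blank must be 96 − 73 = 23.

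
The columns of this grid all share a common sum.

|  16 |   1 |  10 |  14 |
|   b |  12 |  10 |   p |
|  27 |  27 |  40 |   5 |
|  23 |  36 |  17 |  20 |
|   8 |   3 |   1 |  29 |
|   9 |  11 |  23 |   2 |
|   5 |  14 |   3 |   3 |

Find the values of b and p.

Columns 2 and 3 both add up to 104, so every column sums to 104.
Column 1: 16 + 27 + 23 + 8 + 9 + 5 = 88, so the missing entry is 104 − 88 = 16.
Column 4: 14 + 5 + 20 + 29 + 2 + 3 = 73, so the missing entry is 104 − 73 = 31.

b = 16, p = 31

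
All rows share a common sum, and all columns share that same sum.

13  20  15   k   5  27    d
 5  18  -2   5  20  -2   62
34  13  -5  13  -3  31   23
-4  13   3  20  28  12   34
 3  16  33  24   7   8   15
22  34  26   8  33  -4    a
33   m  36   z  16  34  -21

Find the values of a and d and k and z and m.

a = -13, d = 6, k = 20, z = 16, m = -8

Rows 2 and 3 both sum to 106, so that's the common total.
The known cells in column 2 total 114, leaving 106 − 114 = -8 for the blank.
The known cells in row 6 total 119, leaving 106 − 119 = -13 for the blank.
The known cells in column 7 total 100, leaving 106 − 100 = 6 for the blank.
The known cells in row 1 total 86, leaving 106 − 86 = 20 for the blank.
The known cells in row 7 total 90, leaving 106 − 90 = 16 for the blank.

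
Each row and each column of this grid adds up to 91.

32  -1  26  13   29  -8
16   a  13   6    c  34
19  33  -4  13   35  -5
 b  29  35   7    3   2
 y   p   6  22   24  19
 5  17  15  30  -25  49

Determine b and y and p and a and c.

b = 15, y = 4, p = 16, a = -3, c = 25

The known cells in column 5 total 66, leaving 91 − 66 = 25 for the blank.
The known cells in row 2 total 94, leaving 91 − 94 = -3 for the blank.
The known cells in row 4 total 76, leaving 91 − 76 = 15 for the blank.
The known cells in column 1 total 87, leaving 91 − 87 = 4 for the blank.
The known cells in row 5 total 75, leaving 91 − 75 = 16 for the blank.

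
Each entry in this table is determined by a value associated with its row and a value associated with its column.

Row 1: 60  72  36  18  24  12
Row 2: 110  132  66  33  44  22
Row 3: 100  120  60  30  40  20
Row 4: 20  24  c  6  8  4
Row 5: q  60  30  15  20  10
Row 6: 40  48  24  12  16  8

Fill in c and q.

Each row is a constant multiple of every other row — this is a multiplication table with the headers hidden.
Row 4 is 4/12 = 1/3 times row 1, so its entry in column 3 is 36 × 1/3 = 12.
Row 5 is 10/12 = 5/6 times row 1, so its entry in column 1 is 60 × 5/6 = 50.

c = 12, q = 50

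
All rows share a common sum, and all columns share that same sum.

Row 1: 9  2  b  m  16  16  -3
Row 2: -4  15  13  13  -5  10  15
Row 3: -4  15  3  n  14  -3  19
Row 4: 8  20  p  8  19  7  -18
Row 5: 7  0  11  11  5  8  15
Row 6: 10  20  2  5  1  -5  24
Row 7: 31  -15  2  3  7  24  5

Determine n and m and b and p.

Rows 2 and 5 both sum to 57, so that's the common total.
The known cells in row 3 total 44, leaving 57 − 44 = 13 for the blank.
The known cells in column 4 total 53, leaving 57 − 53 = 4 for the blank.
The known cells in row 1 total 44, leaving 57 − 44 = 13 for the blank.
The known cells in row 4 total 44, leaving 57 − 44 = 13 for the blank.

n = 13, m = 4, b = 13, p = 13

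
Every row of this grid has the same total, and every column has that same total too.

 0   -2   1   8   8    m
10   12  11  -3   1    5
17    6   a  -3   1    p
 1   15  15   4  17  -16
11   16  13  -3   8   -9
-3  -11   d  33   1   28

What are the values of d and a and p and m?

d = -12, a = 8, p = 7, m = 21

Rows 2 and 4 both sum to 36, so that's the common total.
The known cells in row 1 total 15, leaving 36 − 15 = 21 for the blank.
The known cells in column 6 total 29, leaving 36 − 29 = 7 for the blank.
The known cells in row 3 total 28, leaving 36 − 28 = 8 for the blank.
The known cells in row 6 total 48, leaving 36 − 48 = -12 for the blank.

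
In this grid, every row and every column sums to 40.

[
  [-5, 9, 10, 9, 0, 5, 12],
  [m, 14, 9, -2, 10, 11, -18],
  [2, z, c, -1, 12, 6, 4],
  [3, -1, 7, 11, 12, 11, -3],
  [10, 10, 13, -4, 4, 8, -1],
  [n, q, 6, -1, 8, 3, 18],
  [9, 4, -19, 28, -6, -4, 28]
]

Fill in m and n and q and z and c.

m = 16, n = 5, q = 1, z = 3, c = 14

Column 3 has 10 + 9 + 7 + 13 + 6 − 19 = 26; the blank must be 40 − 26 = 14.
Row 3 has 2 + 14 − 1 + 12 + 6 + 4 = 37; the blank must be 40 − 37 = 3.
Column 2 has 9 + 14 + 3 − 1 + 10 + 4 = 39; the blank must be 40 − 39 = 1.
Row 6 has 1 + 6 − 1 + 8 + 3 + 18 = 35; the blank must be 40 − 35 = 5.
Row 2 has 14 + 9 − 2 + 10 + 11 − 18 = 24; the blank must be 40 − 24 = 16.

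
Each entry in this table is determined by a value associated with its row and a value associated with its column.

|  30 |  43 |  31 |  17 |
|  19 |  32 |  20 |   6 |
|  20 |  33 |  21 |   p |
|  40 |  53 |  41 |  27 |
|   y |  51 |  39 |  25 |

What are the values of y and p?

y = 38, p = 7

The difference between any two rows is the same in every column — this is an addition table with the headers hidden.
Row 5 minus row 1 is 39 − 31 = 8, so its entry in column 1 is 30 + 8 = 38.
Row 3 minus row 1 is 21 − 31 = -10, so its entry in column 4 is 17 + (-10) = 7.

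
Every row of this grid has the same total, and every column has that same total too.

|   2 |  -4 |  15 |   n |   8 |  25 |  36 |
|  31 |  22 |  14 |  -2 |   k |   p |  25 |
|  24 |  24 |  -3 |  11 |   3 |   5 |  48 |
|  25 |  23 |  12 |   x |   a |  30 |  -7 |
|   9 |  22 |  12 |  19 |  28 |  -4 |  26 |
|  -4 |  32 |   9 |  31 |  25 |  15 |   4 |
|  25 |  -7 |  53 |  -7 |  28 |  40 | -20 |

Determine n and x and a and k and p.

n = 30, x = 30, a = -1, k = 21, p = 1

Rows 3 and 5 both sum to 112, so that's the common total.
The known cells in column 6 total 111, leaving 112 − 111 = 1 for the blank.
The known cells in row 1 total 82, leaving 112 − 82 = 30 for the blank.
The known cells in row 2 total 91, leaving 112 − 91 = 21 for the blank.
The known cells in column 5 total 113, leaving 112 − 113 = -1 for the blank.
The known cells in row 4 total 82, leaving 112 − 82 = 30 for the blank.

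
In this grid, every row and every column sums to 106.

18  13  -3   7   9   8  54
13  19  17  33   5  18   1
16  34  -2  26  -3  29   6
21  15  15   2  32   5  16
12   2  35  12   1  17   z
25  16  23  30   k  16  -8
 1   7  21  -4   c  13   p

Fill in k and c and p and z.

Row 6 has 25 + 16 + 23 + 30 + 16 − 8 = 102; the blank must be 106 − 102 = 4.
Row 5 has 12 + 2 + 35 + 12 + 1 + 17 = 79; the blank must be 106 − 79 = 27.
Column 7 has 54 + 1 + 6 + 16 + 27 − 8 = 96; the blank must be 106 − 96 = 10.
Row 7 has 1 + 7 + 21 − 4 + 13 + 10 = 48; the blank must be 106 − 48 = 58.

k = 4, c = 58, p = 10, z = 27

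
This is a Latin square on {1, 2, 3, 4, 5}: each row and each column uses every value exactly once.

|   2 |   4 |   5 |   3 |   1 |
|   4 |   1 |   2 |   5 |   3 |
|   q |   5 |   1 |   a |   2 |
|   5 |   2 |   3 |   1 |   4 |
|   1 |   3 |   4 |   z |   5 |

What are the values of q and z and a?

For row 3, column 1: column 1 already has {1, 2, 4, 5}; that leaves 3.
Cell (3,4): row 3 already has {1, 2, 3, 5} → 4.
Cell (5,4): row 5 already has {1, 3, 4, 5} → 2.

q = 3, z = 2, a = 4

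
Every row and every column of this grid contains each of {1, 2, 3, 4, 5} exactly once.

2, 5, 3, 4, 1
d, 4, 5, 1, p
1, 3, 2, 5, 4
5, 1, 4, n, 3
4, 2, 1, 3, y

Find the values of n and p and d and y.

n = 2, p = 2, d = 3, y = 5

For row 5, column 5: row 5 already has {1, 2, 3, 4}; that leaves 5.
At (row 2, col 1): column 1 already has {1, 2, 4, 5}, so the value is 3.
For row 4, column 4: row 4 already has {1, 3, 4, 5}; that leaves 2.
For row 2, column 5: row 2 already has {1, 3, 4, 5}; that leaves 2.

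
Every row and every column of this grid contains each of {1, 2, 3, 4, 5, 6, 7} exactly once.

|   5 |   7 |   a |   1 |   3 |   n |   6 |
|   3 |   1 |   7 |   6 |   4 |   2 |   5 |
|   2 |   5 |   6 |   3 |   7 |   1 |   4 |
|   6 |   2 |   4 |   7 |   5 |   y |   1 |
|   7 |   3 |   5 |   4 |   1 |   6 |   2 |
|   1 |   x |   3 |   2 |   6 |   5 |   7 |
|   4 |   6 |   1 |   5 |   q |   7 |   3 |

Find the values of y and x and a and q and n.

y = 3, x = 4, a = 2, q = 2, n = 4

At (row 6, col 2): row 6 already has {1, 2, 3, 5, 6, 7}, so the value is 4.
Cell (7,5): row 7 already has {1, 3, 4, 5, 6, 7} → 2.
For row 1, column 3: column 3 already has {1, 3, 4, 5, 6, 7}; that leaves 2.
Cell (1,6): row 1 already has {1, 2, 3, 5, 6, 7} → 4.
For row 4, column 6: row 4 already has {1, 2, 4, 5, 6, 7}; that leaves 3.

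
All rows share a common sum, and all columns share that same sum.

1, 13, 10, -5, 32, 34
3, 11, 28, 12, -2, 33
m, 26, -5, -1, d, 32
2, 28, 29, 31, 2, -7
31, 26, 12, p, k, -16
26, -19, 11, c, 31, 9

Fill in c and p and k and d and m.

Rows 1 and 2 both sum to 85, so that's the common total.
The known cells in column 1 total 63, leaving 85 − 63 = 22 for the blank.
The known cells in row 3 total 74, leaving 85 − 74 = 11 for the blank.
The known cells in column 5 total 74, leaving 85 − 74 = 11 for the blank.
The known cells in row 5 total 64, leaving 85 − 64 = 21 for the blank.
The known cells in row 6 total 58, leaving 85 − 58 = 27 for the blank.

c = 27, p = 21, k = 11, d = 11, m = 22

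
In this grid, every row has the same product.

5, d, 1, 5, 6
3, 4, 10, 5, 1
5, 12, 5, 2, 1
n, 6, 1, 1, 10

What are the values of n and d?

Rows 2 and 3 each multiply to 600, so every row has product 600.
Row 4: 6×1×1×10 = 60, so the missing entry is 600 ÷ 60 = 10.
Row 1: 5×1×5×6 = 150, so the missing entry is 600 ÷ 150 = 4.

n = 10, d = 4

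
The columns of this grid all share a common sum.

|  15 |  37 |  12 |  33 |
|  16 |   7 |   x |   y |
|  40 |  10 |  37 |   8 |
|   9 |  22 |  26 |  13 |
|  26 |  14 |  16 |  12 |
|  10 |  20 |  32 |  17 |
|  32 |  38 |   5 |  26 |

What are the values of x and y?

x = 20, y = 39

The complete columns each total 148.
Column 3 is missing 148 − 128 = 20 (since 12 + 37 + 26 + 16 + 32 + 5 = 128).
Column 4 is missing 148 − 109 = 39 (since 33 + 8 + 13 + 12 + 17 + 26 = 109).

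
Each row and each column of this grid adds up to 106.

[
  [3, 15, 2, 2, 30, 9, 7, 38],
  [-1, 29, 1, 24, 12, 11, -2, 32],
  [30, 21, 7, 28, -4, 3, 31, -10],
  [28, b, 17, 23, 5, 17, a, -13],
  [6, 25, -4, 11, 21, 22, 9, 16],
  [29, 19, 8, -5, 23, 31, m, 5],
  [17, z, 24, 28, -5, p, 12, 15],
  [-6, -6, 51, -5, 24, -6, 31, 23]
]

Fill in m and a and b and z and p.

m = -4, a = 22, b = 7, z = -4, p = 19

The known cells in column 6 total 87, leaving 106 − 87 = 19 for the blank.
The known cells in row 7 total 110, leaving 106 − 110 = -4 for the blank.
The known cells in column 2 total 99, leaving 106 − 99 = 7 for the blank.
The known cells in row 6 total 110, leaving 106 − 110 = -4 for the blank.
The known cells in row 4 total 84, leaving 106 − 84 = 22 for the blank.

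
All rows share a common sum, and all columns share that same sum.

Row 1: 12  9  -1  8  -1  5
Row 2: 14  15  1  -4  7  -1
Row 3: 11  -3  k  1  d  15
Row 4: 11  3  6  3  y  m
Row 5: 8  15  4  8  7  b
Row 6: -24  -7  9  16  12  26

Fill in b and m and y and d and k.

Rows 1 and 2 both sum to 32, so that's the common total.
The known cells in row 5 total 42, leaving 32 − 42 = -10 for the blank.
The known cells in column 3 total 19, leaving 32 − 19 = 13 for the blank.
The known cells in row 3 total 37, leaving 32 − 37 = -5 for the blank.
The known cells in column 5 total 20, leaving 32 − 20 = 12 for the blank.
The known cells in row 4 total 35, leaving 32 − 35 = -3 for the blank.

b = -10, m = -3, y = 12, d = -5, k = 13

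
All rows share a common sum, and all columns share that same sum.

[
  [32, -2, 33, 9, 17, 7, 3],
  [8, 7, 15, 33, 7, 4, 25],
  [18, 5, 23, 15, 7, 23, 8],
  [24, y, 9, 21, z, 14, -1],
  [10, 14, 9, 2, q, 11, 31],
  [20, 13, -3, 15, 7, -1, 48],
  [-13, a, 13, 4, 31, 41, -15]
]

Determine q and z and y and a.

Rows 1 and 2 both sum to 99, so that's the common total.
Row 5 has 10 + 14 + 9 + 2 + 11 + 31 = 77; the blank must be 99 − 77 = 22.
Row 7 has -13 + 13 + 4 + 31 + 41 − 15 = 61; the blank must be 99 − 61 = 38.
Column 2 has -2 + 7 + 5 + 14 + 13 + 38 = 75; the blank must be 99 − 75 = 24.
Row 4 has 24 + 24 + 9 + 21 + 14 − 1 = 91; the blank must be 99 − 91 = 8.

q = 22, z = 8, y = 24, a = 38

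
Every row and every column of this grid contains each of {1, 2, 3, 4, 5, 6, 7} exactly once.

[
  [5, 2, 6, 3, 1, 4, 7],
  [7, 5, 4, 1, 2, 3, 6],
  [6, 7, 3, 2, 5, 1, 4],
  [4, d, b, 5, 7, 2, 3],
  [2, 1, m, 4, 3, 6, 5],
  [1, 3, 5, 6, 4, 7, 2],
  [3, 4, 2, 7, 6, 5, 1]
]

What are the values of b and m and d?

b = 1, m = 7, d = 6

For row 4, column 2: column 2 already has {1, 2, 3, 4, 5, 7}; that leaves 6.
For row 4, column 3: row 4 already has {2, 3, 4, 5, 6, 7}; that leaves 1.
Cell (5,3): row 5 already has {1, 2, 3, 4, 5, 6} → 7.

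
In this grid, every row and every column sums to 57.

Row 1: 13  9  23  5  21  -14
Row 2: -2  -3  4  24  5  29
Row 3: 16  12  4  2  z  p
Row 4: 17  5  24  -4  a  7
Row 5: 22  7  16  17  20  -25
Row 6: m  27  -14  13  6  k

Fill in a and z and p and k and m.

The known cells in row 4 total 49, leaving 57 − 49 = 8 for the blank.
The known cells in column 5 total 60, leaving 57 − 60 = -3 for the blank.
The known cells in column 1 total 66, leaving 57 − 66 = -9 for the blank.
The known cells in row 6 total 23, leaving 57 − 23 = 34 for the blank.
The known cells in row 3 total 31, leaving 57 − 31 = 26 for the blank.

a = 8, z = -3, p = 26, k = 34, m = -9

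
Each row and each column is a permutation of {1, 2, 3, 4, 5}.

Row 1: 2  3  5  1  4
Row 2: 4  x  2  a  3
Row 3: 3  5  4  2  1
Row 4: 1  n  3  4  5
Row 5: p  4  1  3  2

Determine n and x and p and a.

Cell (4,2): row 4 already has {1, 3, 4, 5} → 2.
Cell (2,2): column 2 already has {2, 3, 4, 5} → 1.
At (row 5, col 1): row 5 already has {1, 2, 3, 4}, so the value is 5.
Cell (2,4): row 2 already has {1, 2, 3, 4} → 5.

n = 2, x = 1, p = 5, a = 5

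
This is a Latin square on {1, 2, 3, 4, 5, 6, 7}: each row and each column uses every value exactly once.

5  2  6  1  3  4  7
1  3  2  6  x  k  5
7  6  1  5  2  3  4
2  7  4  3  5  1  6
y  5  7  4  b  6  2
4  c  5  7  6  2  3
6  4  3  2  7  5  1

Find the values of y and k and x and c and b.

y = 3, k = 7, x = 4, c = 1, b = 1

Cell (5,1): column 1 already has {1, 2, 4, 5, 6, 7} → 3.
Cell (5,5): row 5 already has {2, 3, 4, 5, 6, 7} → 1.
For row 2, column 6: column 6 already has {1, 2, 3, 4, 5, 6}; that leaves 7.
For row 6, column 2: row 6 already has {2, 3, 4, 5, 6, 7}; that leaves 1.
At (row 2, col 5): row 2 already has {1, 2, 3, 5, 6, 7}, so the value is 4.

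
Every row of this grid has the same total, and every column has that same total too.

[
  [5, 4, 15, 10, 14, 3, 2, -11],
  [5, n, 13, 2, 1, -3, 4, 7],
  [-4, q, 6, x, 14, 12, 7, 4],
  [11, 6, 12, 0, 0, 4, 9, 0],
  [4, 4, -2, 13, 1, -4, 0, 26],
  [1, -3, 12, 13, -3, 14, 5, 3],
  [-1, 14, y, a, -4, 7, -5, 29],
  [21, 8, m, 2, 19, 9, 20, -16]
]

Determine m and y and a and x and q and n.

m = -21, y = 7, a = -5, x = 7, q = -4, n = 13

Rows 1 and 4 both sum to 42, so that's the common total.
The known cells in row 2 total 29, leaving 42 − 29 = 13 for the blank.
The known cells in column 2 total 46, leaving 42 − 46 = -4 for the blank.
The known cells in row 3 total 35, leaving 42 − 35 = 7 for the blank.
The known cells in row 8 total 63, leaving 42 − 63 = -21 for the blank.
The known cells in column 3 total 35, leaving 42 − 35 = 7 for the blank.
The known cells in row 7 total 47, leaving 42 − 47 = -5 for the blank.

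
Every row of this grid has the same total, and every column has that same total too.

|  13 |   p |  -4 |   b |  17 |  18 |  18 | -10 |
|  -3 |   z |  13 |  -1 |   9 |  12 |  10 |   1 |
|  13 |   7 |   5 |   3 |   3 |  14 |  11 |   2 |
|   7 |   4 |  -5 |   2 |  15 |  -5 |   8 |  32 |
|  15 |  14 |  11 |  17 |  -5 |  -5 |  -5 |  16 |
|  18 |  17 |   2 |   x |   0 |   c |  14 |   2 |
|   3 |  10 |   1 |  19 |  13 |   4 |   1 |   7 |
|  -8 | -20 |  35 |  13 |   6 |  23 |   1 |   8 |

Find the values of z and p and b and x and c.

Rows 3 and 4 both sum to 58, so that's the common total.
The known cells in column 6 total 61, leaving 58 − 61 = -3 for the blank.
The known cells in row 2 total 41, leaving 58 − 41 = 17 for the blank.
The known cells in column 2 total 49, leaving 58 − 49 = 9 for the blank.
The known cells in row 1 total 61, leaving 58 − 61 = -3 for the blank.
The known cells in row 6 total 50, leaving 58 − 50 = 8 for the blank.

z = 17, p = 9, b = -3, x = 8, c = -3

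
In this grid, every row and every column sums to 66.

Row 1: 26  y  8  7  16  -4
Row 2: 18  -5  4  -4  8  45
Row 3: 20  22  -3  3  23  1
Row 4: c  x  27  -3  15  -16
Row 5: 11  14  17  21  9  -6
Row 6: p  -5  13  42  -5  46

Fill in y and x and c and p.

The known cells in row 1 total 53, leaving 66 − 53 = 13 for the blank.
The known cells in row 6 total 91, leaving 66 − 91 = -25 for the blank.
The known cells in column 2 total 39, leaving 66 − 39 = 27 for the blank.
The known cells in row 4 total 50, leaving 66 − 50 = 16 for the blank.

y = 13, x = 27, c = 16, p = -25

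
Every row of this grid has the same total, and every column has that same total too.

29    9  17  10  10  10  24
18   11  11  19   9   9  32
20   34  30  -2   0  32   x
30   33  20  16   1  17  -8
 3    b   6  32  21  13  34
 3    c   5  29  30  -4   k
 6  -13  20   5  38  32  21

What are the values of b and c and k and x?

Rows 1 and 2 both sum to 109, so that's the common total.
Row 5 has 3 + 6 + 32 + 21 + 13 + 34 = 109; the blank must be 109 − 109 = 0.
Column 2 has 9 + 11 + 34 + 33 + 0 − 13 = 74; the blank must be 109 − 74 = 35.
Row 6 has 3 + 35 + 5 + 29 + 30 − 4 = 98; the blank must be 109 − 98 = 11.
Row 3 has 20 + 34 + 30 − 2 + 0 + 32 = 114; the blank must be 109 − 114 = -5.

b = 0, c = 35, k = 11, x = -5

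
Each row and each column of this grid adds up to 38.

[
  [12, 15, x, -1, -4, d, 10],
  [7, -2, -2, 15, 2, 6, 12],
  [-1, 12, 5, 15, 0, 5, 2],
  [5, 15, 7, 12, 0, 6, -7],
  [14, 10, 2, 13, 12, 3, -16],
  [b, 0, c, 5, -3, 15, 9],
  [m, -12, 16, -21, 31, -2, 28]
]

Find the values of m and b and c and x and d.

The known cells in column 6 total 33, leaving 38 − 33 = 5 for the blank.
The known cells in row 1 total 37, leaving 38 − 37 = 1 for the blank.
The known cells in row 7 total 40, leaving 38 − 40 = -2 for the blank.
The known cells in column 1 total 35, leaving 38 − 35 = 3 for the blank.
The known cells in row 6 total 29, leaving 38 − 29 = 9 for the blank.

m = -2, b = 3, c = 9, x = 1, d = 5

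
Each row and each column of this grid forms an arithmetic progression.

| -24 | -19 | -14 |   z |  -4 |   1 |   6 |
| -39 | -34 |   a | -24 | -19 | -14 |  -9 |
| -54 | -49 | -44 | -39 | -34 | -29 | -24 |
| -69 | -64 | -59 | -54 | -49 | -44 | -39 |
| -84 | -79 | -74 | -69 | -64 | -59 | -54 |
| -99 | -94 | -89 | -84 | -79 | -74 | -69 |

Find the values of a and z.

a = -29, z = -9

Along each row the entries change by 5 per step; down each column they change by -15.
Row 2: from -39 at column 1, stepping by 5 to column 3 gives -29.
Row 1: from -24 at column 1, stepping by 5 to column 4 gives -9.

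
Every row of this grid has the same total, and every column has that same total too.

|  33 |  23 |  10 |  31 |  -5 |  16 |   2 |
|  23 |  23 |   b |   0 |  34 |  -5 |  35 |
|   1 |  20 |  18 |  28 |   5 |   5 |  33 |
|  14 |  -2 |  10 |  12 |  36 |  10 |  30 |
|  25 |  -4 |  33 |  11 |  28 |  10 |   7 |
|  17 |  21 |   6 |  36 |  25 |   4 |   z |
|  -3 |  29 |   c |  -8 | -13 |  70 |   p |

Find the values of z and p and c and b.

z = 1, p = 2, c = 33, b = 0

Rows 1 and 3 both sum to 110, so that's the common total.
Row 2: 23 + 23 + 0 + 34 − 5 + 35 = 110, so its missing entry is 110 − 110 = 0.
Column 3: 10 + 0 + 18 + 10 + 33 + 6 = 77, so its missing entry is 110 − 77 = 33.
Row 7: -3 + 29 + 33 − 8 − 13 + 70 = 108, so its missing entry is 110 − 108 = 2.
Row 6: 17 + 21 + 6 + 36 + 25 + 4 = 109, so its missing entry is 110 − 109 = 1.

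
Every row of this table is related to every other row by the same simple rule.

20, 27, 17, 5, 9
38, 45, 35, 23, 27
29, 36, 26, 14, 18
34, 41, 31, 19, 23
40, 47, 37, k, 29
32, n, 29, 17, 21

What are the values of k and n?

The difference between any two rows is the same in every column — this is an addition table with the headers hidden.
Row 5 minus row 1 is 37 − 17 = 20, so its entry in column 4 is 5 + 20 = 25.
Row 6 minus row 1 is 29 − 17 = 12, so its entry in column 2 is 27 + 12 = 39.

k = 25, n = 39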